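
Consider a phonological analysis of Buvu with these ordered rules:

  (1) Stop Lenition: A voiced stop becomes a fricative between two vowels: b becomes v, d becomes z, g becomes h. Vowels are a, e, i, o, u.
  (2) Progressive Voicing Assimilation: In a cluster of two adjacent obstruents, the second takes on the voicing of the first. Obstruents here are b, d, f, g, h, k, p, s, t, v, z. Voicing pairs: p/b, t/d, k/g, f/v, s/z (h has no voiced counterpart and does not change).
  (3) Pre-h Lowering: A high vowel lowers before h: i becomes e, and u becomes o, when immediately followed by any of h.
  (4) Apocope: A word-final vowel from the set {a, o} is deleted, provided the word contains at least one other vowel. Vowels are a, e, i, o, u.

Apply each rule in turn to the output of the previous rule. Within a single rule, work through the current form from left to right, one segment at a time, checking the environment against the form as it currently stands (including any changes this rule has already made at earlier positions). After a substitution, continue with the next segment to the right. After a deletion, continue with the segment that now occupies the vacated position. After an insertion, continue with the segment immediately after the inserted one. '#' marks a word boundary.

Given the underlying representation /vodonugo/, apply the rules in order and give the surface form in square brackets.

[vozonoh]

(1) Stop Lenition: [vodonugo] → [vozonuho]
(2) Progressive Voicing Assimilation: no change — [vozonuho]
(3) Pre-h Lowering: [vozonuho] → [vozonoho]
(4) Apocope: [vozonoho] → [vozonoh]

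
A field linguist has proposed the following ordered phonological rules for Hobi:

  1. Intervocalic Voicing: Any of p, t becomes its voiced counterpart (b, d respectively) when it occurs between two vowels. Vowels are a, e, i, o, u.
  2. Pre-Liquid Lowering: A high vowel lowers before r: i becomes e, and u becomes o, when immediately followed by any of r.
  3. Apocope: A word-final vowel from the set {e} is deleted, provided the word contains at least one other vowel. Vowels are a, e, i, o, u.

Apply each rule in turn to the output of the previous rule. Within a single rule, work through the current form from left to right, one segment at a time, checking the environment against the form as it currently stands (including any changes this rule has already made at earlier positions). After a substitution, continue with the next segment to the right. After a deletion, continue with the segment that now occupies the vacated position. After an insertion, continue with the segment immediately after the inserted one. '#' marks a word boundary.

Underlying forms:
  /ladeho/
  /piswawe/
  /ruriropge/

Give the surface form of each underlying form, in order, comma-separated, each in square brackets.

/ladeho/:
  1 Intervocalic Voicing: no change — [ladeho]
  2 Pre-Liquid Lowering: no change — [ladeho]
  3 Apocope: no change — [ladeho]
/piswawe/:
  1 Intervocalic Voicing: no change — [piswawe]
  2 Pre-Liquid Lowering: no change — [piswawe]
  3 Apocope: [piswawe] → [piswaw]
/ruriropge/:
  1 Intervocalic Voicing: no change — [ruriropge]
  2 Pre-Liquid Lowering: [ruriropge] → [roreropge]
  3 Apocope: [roreropge] → [roreropg]

[ladeho], [piswaw], [roreropg]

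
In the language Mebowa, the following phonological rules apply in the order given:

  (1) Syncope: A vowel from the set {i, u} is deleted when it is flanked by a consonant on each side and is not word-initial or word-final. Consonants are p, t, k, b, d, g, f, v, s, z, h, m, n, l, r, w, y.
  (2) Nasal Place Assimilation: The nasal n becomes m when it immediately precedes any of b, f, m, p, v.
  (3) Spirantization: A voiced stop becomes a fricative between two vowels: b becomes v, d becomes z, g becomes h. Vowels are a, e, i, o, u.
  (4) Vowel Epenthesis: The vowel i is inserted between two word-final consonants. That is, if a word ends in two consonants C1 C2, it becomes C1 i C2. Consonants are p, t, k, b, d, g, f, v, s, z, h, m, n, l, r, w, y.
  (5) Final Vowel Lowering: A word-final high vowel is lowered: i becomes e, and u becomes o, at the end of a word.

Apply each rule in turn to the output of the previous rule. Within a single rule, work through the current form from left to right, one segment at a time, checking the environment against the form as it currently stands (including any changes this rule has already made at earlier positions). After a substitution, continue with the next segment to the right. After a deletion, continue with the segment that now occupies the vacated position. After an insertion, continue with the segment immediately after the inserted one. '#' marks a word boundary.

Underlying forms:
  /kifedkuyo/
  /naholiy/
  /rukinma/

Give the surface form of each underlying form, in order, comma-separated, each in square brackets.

/kifedkuyo/:
  (1) Syncope: [kifedkuyo] → [kfedkyo]
  (2) Nasal Place Assimilation: no change — [kfedkyo]
  (3) Spirantization: no change — [kfedkyo]
  (4) Vowel Epenthesis: no change — [kfedkyo]
  (5) Final Vowel Lowering: no change — [kfedkyo]
/naholiy/:
  (1) Syncope: [naholiy] → [naholy]
  (2) Nasal Place Assimilation: no change — [naholy]
  (3) Spirantization: no change — [naholy]
  (4) Vowel Epenthesis: [naholy] → [naholiy]
  (5) Final Vowel Lowering: no change — [naholiy]
/rukinma/:
  (1) Syncope: [rukinma] → [rknma]
  (2) Nasal Place Assimilation: [rknma] → [rkmma]
  (3) Spirantization: no change — [rkmma]
  (4) Vowel Epenthesis: no change — [rkmma]
  (5) Final Vowel Lowering: no change — [rkmma]

[kfedkyo], [naholiy], [rkmma]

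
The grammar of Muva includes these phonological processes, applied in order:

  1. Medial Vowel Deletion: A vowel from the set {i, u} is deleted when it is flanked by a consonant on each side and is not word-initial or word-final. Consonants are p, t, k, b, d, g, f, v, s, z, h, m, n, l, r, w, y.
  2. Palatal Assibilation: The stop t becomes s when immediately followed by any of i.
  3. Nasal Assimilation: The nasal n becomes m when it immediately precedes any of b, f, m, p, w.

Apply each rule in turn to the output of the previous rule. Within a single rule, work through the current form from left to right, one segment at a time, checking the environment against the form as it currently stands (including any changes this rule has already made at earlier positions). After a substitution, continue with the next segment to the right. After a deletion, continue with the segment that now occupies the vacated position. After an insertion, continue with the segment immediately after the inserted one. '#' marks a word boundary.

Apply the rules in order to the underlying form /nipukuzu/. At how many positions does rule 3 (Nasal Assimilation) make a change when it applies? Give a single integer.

1

1 Medial Vowel Deletion: [nipukuzu] → [npkzu]
2 Palatal Assibilation: no change — [npkzu]
3 Nasal Assimilation: [npkzu] → [mpkzu]
Rule 3 changed 1 position(s).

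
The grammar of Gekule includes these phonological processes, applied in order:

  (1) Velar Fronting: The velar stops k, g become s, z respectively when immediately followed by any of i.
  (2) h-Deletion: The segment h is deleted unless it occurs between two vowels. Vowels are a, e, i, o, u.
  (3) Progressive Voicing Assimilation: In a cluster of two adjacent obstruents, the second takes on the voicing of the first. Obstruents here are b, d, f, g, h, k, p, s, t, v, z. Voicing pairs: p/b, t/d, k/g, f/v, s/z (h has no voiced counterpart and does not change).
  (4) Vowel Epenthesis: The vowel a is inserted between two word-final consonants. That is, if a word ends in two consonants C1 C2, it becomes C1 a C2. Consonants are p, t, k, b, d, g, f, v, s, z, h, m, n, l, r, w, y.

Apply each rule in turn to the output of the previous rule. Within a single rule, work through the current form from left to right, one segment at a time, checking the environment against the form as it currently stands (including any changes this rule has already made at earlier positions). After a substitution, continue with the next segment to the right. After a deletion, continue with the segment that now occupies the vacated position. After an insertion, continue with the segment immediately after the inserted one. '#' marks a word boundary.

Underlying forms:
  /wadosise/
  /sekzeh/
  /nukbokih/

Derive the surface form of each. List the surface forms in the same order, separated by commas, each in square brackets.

[wadosise], [sekse], [nukposi]

/wadosise/:
  (1) Velar Fronting: no change — [wadosise]
  (2) h-Deletion: no change — [wadosise]
  (3) Progressive Voicing Assimilation: no change — [wadosise]
  (4) Vowel Epenthesis: no change — [wadosise]
/sekzeh/:
  (1) Velar Fronting: no change — [sekzeh]
  (2) h-Deletion: [sekzeh] → [sekze]
  (3) Progressive Voicing Assimilation: [sekze] → [sekse]
  (4) Vowel Epenthesis: no change — [sekse]
/nukbokih/:
  (1) Velar Fronting: [nukbokih] → [nukbosih]
  (2) h-Deletion: [nukbosih] → [nukbosi]
  (3) Progressive Voicing Assimilation: [nukbosi] → [nukposi]
  (4) Vowel Epenthesis: no change — [nukposi]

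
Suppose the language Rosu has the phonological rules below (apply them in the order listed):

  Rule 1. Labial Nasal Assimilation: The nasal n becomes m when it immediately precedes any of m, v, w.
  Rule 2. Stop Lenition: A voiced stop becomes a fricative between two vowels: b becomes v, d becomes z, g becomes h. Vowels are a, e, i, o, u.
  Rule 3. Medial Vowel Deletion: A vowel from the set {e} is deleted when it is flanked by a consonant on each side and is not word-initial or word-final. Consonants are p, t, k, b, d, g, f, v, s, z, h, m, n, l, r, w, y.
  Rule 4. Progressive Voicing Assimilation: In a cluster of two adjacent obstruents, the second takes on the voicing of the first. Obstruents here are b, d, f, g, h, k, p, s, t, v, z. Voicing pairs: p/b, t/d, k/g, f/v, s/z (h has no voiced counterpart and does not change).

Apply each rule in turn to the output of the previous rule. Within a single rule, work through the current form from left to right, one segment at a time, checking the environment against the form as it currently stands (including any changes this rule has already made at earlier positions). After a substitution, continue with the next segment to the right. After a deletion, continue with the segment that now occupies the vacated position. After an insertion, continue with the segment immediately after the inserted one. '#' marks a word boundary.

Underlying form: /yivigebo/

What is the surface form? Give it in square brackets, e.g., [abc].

Rule 1 Labial Nasal Assimilation: no change — [yivigebo]
Rule 2 Stop Lenition: [yivigebo] → [yivihevo]
Rule 3 Medial Vowel Deletion: [yivihevo] → [yivihvo]
Rule 4 Progressive Voicing Assimilation: [yivihvo] → [yivihfo]

[yivihfo]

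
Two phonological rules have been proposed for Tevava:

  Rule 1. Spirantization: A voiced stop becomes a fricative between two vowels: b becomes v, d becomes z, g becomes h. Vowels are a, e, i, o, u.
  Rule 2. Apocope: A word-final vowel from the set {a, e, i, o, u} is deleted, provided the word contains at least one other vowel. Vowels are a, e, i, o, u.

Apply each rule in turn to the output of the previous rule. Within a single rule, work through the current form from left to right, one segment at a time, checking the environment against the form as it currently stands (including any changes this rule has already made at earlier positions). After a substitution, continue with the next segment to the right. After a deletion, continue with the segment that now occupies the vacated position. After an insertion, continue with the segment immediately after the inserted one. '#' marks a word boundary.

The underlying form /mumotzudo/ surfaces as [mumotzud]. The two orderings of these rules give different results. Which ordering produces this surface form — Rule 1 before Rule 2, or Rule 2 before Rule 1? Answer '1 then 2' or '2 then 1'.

Order 1 then 2:
  1 Spirantization: [mumotzudo] → [mumotzuzo]
  2 Apocope: [mumotzuzo] → [mumotzuz]
  result: [mumotzuz]
Order 2 then 1:
  2 Apocope: [mumotzudo] → [mumotzud]
  1 Spirantization: no change — [mumotzud]
  result: [mumotzud]

2 then 1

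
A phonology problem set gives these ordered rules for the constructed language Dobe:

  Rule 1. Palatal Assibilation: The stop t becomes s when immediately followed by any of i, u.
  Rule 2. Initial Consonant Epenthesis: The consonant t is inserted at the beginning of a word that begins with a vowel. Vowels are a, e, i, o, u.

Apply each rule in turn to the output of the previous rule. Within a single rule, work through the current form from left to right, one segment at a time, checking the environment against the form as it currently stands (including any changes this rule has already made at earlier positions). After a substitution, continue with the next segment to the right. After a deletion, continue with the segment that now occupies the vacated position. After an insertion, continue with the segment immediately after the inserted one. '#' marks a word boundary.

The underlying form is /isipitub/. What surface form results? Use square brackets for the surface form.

Rule 1 Palatal Assibilation: [isipitub] → [isipisub]
Rule 2 Initial Consonant Epenthesis: [isipisub] → [tisipisub]

[tisipisub]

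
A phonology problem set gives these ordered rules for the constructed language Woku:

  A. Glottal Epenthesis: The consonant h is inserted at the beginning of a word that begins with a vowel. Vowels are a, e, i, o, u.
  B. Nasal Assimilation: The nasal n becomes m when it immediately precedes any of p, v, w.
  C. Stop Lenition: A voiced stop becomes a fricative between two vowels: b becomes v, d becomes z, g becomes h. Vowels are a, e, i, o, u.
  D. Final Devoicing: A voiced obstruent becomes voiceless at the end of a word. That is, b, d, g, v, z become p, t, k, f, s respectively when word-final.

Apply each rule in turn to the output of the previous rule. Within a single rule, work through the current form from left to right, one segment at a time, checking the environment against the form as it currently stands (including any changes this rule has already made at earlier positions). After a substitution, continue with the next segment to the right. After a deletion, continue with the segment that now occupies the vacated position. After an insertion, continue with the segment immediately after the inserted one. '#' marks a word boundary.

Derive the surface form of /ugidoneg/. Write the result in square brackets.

[huhizonek]

A Glottal Epenthesis: [ugidoneg] → [hugidoneg]
B Nasal Assimilation: no change — [hugidoneg]
C Stop Lenition: [hugidoneg] → [huhizoneg]
D Final Devoicing: [huhizoneg] → [huhizonek]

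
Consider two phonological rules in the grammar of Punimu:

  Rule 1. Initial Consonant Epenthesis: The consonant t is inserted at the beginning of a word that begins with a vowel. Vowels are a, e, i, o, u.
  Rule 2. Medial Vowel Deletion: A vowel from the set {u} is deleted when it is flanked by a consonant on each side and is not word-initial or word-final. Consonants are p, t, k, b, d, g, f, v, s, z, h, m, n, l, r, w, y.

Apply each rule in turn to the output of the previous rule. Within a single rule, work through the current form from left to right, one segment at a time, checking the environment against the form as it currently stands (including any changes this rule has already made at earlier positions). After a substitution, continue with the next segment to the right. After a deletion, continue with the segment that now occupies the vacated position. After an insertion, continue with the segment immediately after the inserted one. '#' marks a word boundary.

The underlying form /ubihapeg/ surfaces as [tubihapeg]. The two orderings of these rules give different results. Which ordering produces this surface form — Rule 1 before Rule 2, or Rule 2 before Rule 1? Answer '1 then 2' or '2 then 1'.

2 then 1

Order 1 then 2:
  1 Initial Consonant Epenthesis: [ubihapeg] → [tubihapeg]
  2 Medial Vowel Deletion: [tubihapeg] → [tbihapeg]
  result: [tbihapeg]
Order 2 then 1:
  2 Medial Vowel Deletion: no change — [ubihapeg]
  1 Initial Consonant Epenthesis: [ubihapeg] → [tubihapeg]
  result: [tubihapeg]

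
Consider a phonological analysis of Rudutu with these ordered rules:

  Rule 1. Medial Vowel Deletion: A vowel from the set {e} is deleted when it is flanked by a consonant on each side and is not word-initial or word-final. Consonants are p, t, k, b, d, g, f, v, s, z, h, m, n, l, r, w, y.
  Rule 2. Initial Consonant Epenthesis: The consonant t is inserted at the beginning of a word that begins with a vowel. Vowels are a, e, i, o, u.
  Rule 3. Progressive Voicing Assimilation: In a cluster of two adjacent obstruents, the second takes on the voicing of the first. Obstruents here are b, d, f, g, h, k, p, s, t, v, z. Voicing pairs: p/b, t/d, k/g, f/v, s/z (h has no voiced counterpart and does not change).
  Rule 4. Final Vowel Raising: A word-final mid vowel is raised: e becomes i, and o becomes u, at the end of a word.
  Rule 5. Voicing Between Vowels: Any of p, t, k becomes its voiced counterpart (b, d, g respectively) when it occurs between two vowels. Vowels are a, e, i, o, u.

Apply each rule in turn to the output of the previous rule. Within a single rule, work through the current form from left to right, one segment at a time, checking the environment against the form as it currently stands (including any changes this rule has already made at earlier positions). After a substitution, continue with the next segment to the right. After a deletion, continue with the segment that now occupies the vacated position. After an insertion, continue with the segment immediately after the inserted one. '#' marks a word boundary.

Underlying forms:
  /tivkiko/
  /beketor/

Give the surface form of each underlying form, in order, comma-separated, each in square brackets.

[tivgigu], [bgdor]

/tivkiko/:
  Rule 1 Medial Vowel Deletion: no change — [tivkiko]
  Rule 2 Initial Consonant Epenthesis: no change — [tivkiko]
  Rule 3 Progressive Voicing Assimilation: [tivkiko] → [tivgiko]
  Rule 4 Final Vowel Raising: [tivgiko] → [tivgiku]
  Rule 5 Voicing Between Vowels: [tivgiku] → [tivgigu]
/beketor/:
  Rule 1 Medial Vowel Deletion: [beketor] → [bktor]
  Rule 2 Initial Consonant Epenthesis: no change — [bktor]
  Rule 3 Progressive Voicing Assimilation: [bktor] → [bgdor]
  Rule 4 Final Vowel Raising: no change — [bgdor]
  Rule 5 Voicing Between Vowels: no change — [bgdor]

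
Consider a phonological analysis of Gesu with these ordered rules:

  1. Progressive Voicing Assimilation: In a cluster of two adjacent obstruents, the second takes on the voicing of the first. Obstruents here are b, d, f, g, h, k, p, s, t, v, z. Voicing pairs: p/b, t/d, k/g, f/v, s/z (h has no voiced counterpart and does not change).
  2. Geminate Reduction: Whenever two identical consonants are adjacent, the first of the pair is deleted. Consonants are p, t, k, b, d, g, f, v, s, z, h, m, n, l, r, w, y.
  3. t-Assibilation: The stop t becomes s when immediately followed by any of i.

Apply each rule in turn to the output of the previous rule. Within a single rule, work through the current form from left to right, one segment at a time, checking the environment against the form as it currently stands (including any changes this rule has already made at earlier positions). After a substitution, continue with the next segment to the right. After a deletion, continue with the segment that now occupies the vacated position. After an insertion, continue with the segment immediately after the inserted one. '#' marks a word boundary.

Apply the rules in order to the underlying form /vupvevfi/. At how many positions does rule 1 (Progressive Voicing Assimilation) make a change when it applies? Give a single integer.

2

1 Progressive Voicing Assimilation: [vupvevfi] → [vupfevvi]
2 Geminate Reduction: [vupfevvi] → [vupfevi]
3 t-Assibilation: no change — [vupfevi]
Rule 1 changed 2 position(s).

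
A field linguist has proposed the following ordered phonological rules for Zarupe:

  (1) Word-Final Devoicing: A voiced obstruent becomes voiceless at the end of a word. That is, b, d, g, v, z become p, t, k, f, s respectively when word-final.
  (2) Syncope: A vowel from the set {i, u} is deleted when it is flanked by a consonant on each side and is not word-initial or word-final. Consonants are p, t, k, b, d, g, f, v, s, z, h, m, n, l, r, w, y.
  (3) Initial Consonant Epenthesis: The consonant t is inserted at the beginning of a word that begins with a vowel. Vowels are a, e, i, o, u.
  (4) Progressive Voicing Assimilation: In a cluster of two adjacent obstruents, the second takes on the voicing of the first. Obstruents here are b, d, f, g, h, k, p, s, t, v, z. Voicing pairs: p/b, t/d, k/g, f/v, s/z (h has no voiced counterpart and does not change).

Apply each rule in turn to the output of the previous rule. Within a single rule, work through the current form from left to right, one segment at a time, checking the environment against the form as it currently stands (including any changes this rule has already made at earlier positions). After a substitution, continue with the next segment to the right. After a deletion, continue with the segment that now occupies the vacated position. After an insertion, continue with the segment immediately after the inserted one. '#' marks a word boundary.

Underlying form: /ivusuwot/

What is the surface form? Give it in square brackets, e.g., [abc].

[tivzwot]

(1) Word-Final Devoicing: no change — [ivusuwot]
(2) Syncope: [ivusuwot] → [ivswot]
(3) Initial Consonant Epenthesis: [ivswot] → [tivswot]
(4) Progressive Voicing Assimilation: [tivswot] → [tivzwot]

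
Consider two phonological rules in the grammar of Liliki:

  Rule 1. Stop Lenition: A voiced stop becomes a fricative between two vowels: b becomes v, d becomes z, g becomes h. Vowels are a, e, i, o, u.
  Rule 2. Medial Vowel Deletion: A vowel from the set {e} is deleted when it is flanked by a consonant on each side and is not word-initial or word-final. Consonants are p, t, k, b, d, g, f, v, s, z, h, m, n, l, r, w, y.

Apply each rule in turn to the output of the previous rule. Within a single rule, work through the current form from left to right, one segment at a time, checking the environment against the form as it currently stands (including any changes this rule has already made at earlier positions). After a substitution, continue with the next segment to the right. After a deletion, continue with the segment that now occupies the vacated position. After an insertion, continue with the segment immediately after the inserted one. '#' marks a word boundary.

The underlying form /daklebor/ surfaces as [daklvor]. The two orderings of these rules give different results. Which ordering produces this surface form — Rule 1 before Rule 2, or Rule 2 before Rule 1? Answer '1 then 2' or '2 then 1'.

Order 1 then 2:
  1 Stop Lenition: [daklebor] → [daklevor]
  2 Medial Vowel Deletion: [daklevor] → [daklvor]
  result: [daklvor]
Order 2 then 1:
  2 Medial Vowel Deletion: [daklebor] → [daklbor]
  1 Stop Lenition: no change — [daklbor]
  result: [daklbor]

1 then 2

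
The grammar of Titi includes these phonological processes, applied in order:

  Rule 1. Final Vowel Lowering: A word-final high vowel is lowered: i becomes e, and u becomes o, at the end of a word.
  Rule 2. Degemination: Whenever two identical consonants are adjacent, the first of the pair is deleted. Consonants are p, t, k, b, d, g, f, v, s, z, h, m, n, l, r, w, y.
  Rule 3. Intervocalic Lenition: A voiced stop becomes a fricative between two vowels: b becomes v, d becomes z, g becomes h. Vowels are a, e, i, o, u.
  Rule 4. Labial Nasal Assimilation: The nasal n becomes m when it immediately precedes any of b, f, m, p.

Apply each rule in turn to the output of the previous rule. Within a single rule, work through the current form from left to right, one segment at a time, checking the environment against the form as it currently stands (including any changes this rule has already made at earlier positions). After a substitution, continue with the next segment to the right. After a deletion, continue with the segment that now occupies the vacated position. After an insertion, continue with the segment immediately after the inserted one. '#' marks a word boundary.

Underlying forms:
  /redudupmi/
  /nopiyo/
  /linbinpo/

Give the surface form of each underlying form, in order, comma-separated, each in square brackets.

/redudupmi/:
  Rule 1 Final Vowel Lowering: [redudupmi] → [redudupme]
  Rule 2 Degemination: no change — [redudupme]
  Rule 3 Intervocalic Lenition: [redudupme] → [rezuzupme]
  Rule 4 Labial Nasal Assimilation: no change — [rezuzupme]
/nopiyo/:
  Rule 1 Final Vowel Lowering: no change — [nopiyo]
  Rule 2 Degemination: no change — [nopiyo]
  Rule 3 Intervocalic Lenition: no change — [nopiyo]
  Rule 4 Labial Nasal Assimilation: no change — [nopiyo]
/linbinpo/:
  Rule 1 Final Vowel Lowering: no change — [linbinpo]
  Rule 2 Degemination: no change — [linbinpo]
  Rule 3 Intervocalic Lenition: no change — [linbinpo]
  Rule 4 Labial Nasal Assimilation: [linbinpo] → [limbimpo]

[rezuzupme], [nopiyo], [limbimpo]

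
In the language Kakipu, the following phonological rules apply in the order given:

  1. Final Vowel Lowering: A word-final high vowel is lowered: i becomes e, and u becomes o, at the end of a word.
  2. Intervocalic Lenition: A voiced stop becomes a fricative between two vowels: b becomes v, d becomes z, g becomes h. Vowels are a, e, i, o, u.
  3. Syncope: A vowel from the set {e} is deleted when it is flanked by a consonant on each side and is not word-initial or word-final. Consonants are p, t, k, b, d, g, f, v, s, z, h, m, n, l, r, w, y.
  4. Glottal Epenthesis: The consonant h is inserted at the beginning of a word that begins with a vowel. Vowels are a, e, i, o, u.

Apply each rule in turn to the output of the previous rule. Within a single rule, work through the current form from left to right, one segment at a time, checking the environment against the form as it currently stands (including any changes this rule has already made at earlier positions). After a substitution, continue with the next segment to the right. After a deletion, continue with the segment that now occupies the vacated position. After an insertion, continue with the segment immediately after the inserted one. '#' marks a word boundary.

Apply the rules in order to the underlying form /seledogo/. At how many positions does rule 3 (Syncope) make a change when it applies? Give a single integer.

2

1 Final Vowel Lowering: no change — [seledogo]
2 Intervocalic Lenition: [seledogo] → [selezoho]
3 Syncope: [selezoho] → [slzoho]
4 Glottal Epenthesis: no change — [slzoho]
Rule 3 changed 2 position(s).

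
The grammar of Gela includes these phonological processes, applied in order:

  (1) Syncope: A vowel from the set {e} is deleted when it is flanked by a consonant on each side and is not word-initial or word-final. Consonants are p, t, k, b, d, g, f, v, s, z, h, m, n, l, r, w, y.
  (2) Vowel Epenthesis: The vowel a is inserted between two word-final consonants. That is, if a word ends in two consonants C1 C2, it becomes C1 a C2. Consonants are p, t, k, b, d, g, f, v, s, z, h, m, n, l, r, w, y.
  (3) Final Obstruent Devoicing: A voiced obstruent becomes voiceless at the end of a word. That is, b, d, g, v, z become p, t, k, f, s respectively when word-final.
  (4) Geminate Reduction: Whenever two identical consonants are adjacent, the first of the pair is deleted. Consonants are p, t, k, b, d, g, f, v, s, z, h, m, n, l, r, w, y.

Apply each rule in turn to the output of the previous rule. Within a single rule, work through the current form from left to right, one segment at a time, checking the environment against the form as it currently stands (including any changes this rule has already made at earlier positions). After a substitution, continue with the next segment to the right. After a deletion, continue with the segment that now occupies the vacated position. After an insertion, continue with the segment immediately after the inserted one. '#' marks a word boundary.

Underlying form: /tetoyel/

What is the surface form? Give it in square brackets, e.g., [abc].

(1) Syncope: [tetoyel] → [ttoyl]
(2) Vowel Epenthesis: [ttoyl] → [ttoyal]
(3) Final Obstruent Devoicing: no change — [ttoyal]
(4) Geminate Reduction: [ttoyal] → [toyal]

[toyal]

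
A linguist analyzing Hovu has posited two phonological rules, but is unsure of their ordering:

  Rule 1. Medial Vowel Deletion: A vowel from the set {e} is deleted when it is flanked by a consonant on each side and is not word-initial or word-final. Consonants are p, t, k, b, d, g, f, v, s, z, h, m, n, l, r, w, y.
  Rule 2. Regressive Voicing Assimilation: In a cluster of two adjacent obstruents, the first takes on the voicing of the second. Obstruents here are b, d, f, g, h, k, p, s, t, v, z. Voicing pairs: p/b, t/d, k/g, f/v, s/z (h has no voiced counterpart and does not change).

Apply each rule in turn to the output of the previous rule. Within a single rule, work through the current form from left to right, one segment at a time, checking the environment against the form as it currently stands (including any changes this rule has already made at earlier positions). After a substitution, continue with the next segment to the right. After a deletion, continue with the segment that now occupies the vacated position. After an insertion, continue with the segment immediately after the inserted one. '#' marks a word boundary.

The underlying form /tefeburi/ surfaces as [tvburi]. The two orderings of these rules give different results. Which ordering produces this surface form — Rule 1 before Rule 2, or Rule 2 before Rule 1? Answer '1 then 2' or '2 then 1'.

Order 1 then 2:
  1 Medial Vowel Deletion: [tefeburi] → [tfburi]
  2 Regressive Voicing Assimilation: [tfburi] → [tvburi]
  result: [tvburi]
Order 2 then 1:
  2 Regressive Voicing Assimilation: no change — [tefeburi]
  1 Medial Vowel Deletion: [tefeburi] → [tfburi]
  result: [tfburi]

1 then 2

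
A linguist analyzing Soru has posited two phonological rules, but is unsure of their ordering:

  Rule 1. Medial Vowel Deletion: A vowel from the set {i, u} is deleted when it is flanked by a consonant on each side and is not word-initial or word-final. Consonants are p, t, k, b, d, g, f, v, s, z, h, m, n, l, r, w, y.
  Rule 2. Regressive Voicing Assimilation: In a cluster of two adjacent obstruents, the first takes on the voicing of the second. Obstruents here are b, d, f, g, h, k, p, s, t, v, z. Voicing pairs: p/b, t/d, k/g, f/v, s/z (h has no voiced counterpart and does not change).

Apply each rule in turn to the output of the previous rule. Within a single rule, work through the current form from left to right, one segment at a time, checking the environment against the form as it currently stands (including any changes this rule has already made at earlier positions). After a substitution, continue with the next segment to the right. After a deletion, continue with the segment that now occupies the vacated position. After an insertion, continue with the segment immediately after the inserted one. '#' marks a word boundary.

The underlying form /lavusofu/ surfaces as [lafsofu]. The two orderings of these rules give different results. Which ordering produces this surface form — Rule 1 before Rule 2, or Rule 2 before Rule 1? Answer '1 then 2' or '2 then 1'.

Order 1 then 2:
  1 Medial Vowel Deletion: [lavusofu] → [lavsofu]
  2 Regressive Voicing Assimilation: [lavsofu] → [lafsofu]
  result: [lafsofu]
Order 2 then 1:
  2 Regressive Voicing Assimilation: no change — [lavusofu]
  1 Medial Vowel Deletion: [lavusofu] → [lavsofu]
  result: [lavsofu]

1 then 2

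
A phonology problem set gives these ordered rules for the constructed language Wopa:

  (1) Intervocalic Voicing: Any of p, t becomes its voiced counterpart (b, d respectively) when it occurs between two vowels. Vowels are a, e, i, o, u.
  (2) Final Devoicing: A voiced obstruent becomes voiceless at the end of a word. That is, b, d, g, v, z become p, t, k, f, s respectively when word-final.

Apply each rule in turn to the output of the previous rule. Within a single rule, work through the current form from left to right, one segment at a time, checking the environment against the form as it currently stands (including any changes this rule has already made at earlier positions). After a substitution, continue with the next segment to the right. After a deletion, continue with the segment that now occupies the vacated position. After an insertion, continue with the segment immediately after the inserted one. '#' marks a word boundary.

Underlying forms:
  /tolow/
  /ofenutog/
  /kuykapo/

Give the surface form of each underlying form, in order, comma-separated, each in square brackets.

[tolow], [ofenudok], [kuykabo]

/tolow/:
  (1) Intervocalic Voicing: no change — [tolow]
  (2) Final Devoicing: no change — [tolow]
/ofenutog/:
  (1) Intervocalic Voicing: [ofenutog] → [ofenudog]
  (2) Final Devoicing: [ofenudog] → [ofenudok]
/kuykapo/:
  (1) Intervocalic Voicing: [kuykapo] → [kuykabo]
  (2) Final Devoicing: no change — [kuykabo]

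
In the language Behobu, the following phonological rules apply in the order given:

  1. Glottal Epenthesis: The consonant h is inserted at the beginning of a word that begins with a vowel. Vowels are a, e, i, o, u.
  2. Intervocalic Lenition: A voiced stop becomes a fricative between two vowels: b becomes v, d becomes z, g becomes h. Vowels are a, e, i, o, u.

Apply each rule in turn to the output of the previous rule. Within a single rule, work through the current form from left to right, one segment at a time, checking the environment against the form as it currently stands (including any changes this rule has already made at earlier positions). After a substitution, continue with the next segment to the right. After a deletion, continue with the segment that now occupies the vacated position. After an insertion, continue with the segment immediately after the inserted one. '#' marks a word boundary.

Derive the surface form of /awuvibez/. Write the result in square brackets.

[hawuvivez]

1 Glottal Epenthesis: [awuvibez] → [hawuvibez]
2 Intervocalic Lenition: [hawuvibez] → [hawuvivez]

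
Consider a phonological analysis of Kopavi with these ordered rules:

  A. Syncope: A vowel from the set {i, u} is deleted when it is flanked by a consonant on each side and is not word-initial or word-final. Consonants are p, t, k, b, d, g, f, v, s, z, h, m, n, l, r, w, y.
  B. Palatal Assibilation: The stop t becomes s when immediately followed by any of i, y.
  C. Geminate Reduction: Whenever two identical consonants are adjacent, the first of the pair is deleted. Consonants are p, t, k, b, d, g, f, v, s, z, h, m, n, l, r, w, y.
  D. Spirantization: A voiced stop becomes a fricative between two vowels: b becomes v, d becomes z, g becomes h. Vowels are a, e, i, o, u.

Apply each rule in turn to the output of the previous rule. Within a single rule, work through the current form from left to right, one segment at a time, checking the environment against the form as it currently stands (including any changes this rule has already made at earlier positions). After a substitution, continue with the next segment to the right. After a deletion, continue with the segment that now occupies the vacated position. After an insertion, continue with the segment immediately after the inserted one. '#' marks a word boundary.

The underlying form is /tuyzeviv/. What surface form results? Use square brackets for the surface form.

[syzev]

A Syncope: [tuyzeviv] → [tyzevv]
B Palatal Assibilation: [tyzevv] → [syzevv]
C Geminate Reduction: [syzevv] → [syzev]
D Spirantization: no change — [syzev]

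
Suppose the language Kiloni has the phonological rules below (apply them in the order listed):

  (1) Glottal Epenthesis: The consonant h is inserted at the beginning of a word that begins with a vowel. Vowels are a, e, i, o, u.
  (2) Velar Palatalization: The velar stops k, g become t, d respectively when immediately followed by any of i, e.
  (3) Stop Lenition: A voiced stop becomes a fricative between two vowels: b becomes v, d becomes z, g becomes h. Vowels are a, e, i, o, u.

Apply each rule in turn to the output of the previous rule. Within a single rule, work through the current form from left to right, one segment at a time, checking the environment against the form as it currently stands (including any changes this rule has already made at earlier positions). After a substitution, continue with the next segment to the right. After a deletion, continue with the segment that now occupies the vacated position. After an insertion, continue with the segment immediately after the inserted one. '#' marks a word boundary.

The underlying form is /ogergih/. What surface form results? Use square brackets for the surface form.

[hozerdih]

(1) Glottal Epenthesis: [ogergih] → [hogergih]
(2) Velar Palatalization: [hogergih] → [hoderdih]
(3) Stop Lenition: [hoderdih] → [hozerdih]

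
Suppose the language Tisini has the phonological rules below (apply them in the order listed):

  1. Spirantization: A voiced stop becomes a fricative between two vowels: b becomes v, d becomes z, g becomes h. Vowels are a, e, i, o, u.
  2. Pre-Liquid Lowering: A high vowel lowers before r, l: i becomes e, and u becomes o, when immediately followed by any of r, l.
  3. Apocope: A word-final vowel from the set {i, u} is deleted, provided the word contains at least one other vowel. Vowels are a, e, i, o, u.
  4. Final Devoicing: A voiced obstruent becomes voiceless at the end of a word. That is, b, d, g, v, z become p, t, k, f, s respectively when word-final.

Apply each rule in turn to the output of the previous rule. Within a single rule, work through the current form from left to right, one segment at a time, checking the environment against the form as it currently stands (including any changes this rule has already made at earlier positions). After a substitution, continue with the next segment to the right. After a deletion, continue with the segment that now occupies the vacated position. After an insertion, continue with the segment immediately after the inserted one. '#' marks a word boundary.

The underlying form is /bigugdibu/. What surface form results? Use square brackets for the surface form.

[bihugdif]

1 Spirantization: [bigugdibu] → [bihugdivu]
2 Pre-Liquid Lowering: no change — [bihugdivu]
3 Apocope: [bihugdivu] → [bihugdiv]
4 Final Devoicing: [bihugdiv] → [bihugdif]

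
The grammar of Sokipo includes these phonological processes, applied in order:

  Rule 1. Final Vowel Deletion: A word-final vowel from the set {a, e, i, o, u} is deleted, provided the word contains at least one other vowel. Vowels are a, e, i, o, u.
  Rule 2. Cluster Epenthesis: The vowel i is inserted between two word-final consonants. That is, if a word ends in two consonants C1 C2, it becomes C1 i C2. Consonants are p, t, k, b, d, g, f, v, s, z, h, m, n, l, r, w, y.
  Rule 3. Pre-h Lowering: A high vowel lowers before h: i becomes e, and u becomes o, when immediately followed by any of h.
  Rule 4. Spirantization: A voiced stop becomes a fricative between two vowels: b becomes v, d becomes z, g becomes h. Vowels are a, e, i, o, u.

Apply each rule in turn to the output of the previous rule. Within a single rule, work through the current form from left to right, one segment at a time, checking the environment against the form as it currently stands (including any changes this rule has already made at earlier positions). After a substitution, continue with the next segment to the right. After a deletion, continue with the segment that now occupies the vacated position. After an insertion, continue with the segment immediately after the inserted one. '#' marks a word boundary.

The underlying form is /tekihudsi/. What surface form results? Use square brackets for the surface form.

Rule 1 Final Vowel Deletion: [tekihudsi] → [tekihuds]
Rule 2 Cluster Epenthesis: [tekihuds] → [tekihudis]
Rule 3 Pre-h Lowering: [tekihudis] → [tekehudis]
Rule 4 Spirantization: [tekehudis] → [tekehuzis]

[tekehuzis]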